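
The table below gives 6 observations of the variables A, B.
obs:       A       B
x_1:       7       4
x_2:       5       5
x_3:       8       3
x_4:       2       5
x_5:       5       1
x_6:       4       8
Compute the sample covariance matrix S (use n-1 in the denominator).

Step 1 — column means:
  mean(A) = (7 + 5 + 8 + 2 + 5 + 4) / 6 = 31/6 = 5.1667
  mean(B) = (4 + 5 + 3 + 5 + 1 + 8) / 6 = 26/6 = 4.3333

Step 2 — sample covariance S[i,j] = (1/(n-1)) · Σ_k (x_{k,i} - mean_i) · (x_{k,j} - mean_j), with n-1 = 5.
  S[A,A] = ((1.8333)·(1.8333) + (-0.1667)·(-0.1667) + (2.8333)·(2.8333) + (-3.1667)·(-3.1667) + (-0.1667)·(-0.1667) + (-1.1667)·(-1.1667)) / 5 = 22.8333/5 = 4.5667
  S[A,B] = ((1.8333)·(-0.3333) + (-0.1667)·(0.6667) + (2.8333)·(-1.3333) + (-3.1667)·(0.6667) + (-0.1667)·(-3.3333) + (-1.1667)·(3.6667)) / 5 = -10.3333/5 = -2.0667
  S[B,B] = ((-0.3333)·(-0.3333) + (0.6667)·(0.6667) + (-1.3333)·(-1.3333) + (0.6667)·(0.6667) + (-3.3333)·(-3.3333) + (3.6667)·(3.6667)) / 5 = 27.3333/5 = 5.4667

S is symmetric (S[j,i] = S[i,j]). Assembling:

S = [[4.5667, -2.0667],
 [-2.0667, 5.4667]]


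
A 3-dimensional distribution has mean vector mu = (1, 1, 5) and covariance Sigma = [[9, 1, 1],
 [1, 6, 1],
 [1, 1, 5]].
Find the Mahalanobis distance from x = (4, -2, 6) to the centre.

Step 1 — centre the observation: (x - mu) = (3, -3, 1).

Step 2 — invert Sigma (cofactor / det for 3×3, or solve directly):
  Sigma^{-1} = [[0.1151, -0.0159, -0.0198],
 [-0.0159, 0.1746, -0.0317],
 [-0.0198, -0.0317, 0.2103]].

Step 3 — form the quadratic (x - mu)^T · Sigma^{-1} · (x - mu):
  Sigma^{-1} · (x - mu) = (0.373, -0.6032, 0.246).
  (x - mu)^T · [Sigma^{-1} · (x - mu)] = (3)·(0.373) + (-3)·(-0.6032) + (1)·(0.246) = 3.1746.

Step 4 — take square root: d = √(3.1746) ≈ 1.7817.

d(x, mu) = √(3.1746) ≈ 1.7817


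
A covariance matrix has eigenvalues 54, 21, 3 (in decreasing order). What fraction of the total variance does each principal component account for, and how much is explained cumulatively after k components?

Step 1 — total variance = trace(Sigma) = Σ λ_i = 54 + 21 + 3 = 78.

Step 2 — fraction explained by component i = λ_i / Σ λ:
  PC1: 54/78 = 0.6923
  PC2: 21/78 = 0.2692
  PC3: 3/78 = 0.0385

Step 3 — cumulative fraction after k components = (λ_1 + ... + λ_k) / Σ λ:
  k = 1: 54/78 = 0.6923
  k = 2: (54 + 21)/78 = 75/78 = 0.9615
  k = 3: (54 + 21 + 3)/78 = 78/78 = 1

Summary (fraction, with percent):

explained: PC1 0.6923 (69.23%), PC2 0.2692 (26.92%), PC3 0.0385 (3.85%);  cumulative: 0.6923, 0.9615, 1


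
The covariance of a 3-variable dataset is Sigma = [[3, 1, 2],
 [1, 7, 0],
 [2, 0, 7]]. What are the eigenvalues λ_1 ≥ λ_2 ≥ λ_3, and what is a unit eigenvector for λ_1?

Step 1 — characteristic polynomial p(λ) = det(λI - Sigma) = λ³ - tr·λ² + c_1·λ - det, where tr = trace, c_1 = sum of the principal 2×2 minors, det = det(Sigma):
  tr = 3 + 7 + 7 = 17,
  c_1 = (3·7 - (1)²) + (3·7 - (2)²) + (7·7 - (0)²) = 20 + 17 + 49 = 86,
  det = 3·(7·7 - (0)²) - (1)·((1)·7 - (0)·(2)) + (2)·((1)·(0) - 7·(2)) = 3·(49) - (1)·(7) + (2)·(-14) = 112.
  So p(λ) = λ³ - 17λ² + 86λ - 112.
Step 2 — look for an integer root (rational root theorem: any rational root is an integer divisor of 112). Testing λ = 2:
  p(2) = 8 - 68 + 172 - 112 = 0  ✓
  Dividing out (λ - 2): p(λ) = (λ - 2)(λ² - 15λ + 56).
Step 3 — remaining eigenvalues from the quadratic λ² - 15λ + 56 = 0:
  Δ = 15² - 4·56 = 225 - 224 = 1,  λ = (15 ± √1)/2 = (15 ± 1)/2 = 8 or 7.
  Sorted: λ_1 = 8,  λ_2 = 7,  λ_3 = 2  (check: sum = 17 = tr ✓).

Step 4 — unit eigenvector for λ_1 = 8: v spans the null space of (Sigma - λ_1 I), whose rows are
  r_1 = (-5, 1, 2),  r_2 = (1, -1, 0),  r_3 = (2, 0, -1).
  v is orthogonal to every row, so take v ∝ r_1 × r_2 = ((1)·(0) - (2)·(-1), (2)·(1) - (-5)·(0), (-5)·(-1) - (1)·(1)) = (2, 2, 4).
  Rescale (divide by 2): u = (1, 1, 2).
  ||u|| = √((1)² + (1)² + (2)²) = √(6) ≈ 2.4495,  v_1 = u/||u|| ≈ (0.4082, 0.4082, 0.8165) (||v_1|| = 1).

λ_1 = 8,  λ_2 = 7,  λ_3 = 2;  v_1 ≈ (0.4082, 0.4082, 0.8165)


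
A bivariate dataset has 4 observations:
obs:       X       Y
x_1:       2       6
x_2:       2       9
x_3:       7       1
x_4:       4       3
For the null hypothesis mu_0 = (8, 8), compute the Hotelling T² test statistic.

Step 1 — sample mean vector:
  mean(X) = (2 + 2 + 7 + 4) / 4 = 15/4 = 3.75
  mean(Y) = (6 + 9 + 1 + 3) / 4 = 19/4 = 4.75
  x̄ = (3.75, 4.75),  deviation x̄ - mu_0 = (3.75, 4.75) - (8, 8) = (-4.25, -3.25).

Step 2 — sample covariance matrix, S[i,j] = (1/(n-1)) · Σ_k (x_{k,i} - mean_i) · (x_{k,j} - mean_j), divisor n-1 = 3:
  S[X,X] = ((-1.75)·(-1.75) + (-1.75)·(-1.75) + (3.25)·(3.25) + (0.25)·(0.25)) / 3 = 16.75/3 = 5.5833
  S[X,Y] = ((-1.75)·(1.25) + (-1.75)·(4.25) + (3.25)·(-3.75) + (0.25)·(-1.75)) / 3 = -22.25/3 = -7.4167
  S[Y,Y] = ((1.25)·(1.25) + (4.25)·(4.25) + (-3.75)·(-3.75) + (-1.75)·(-1.75)) / 3 = 36.75/3 = 12.25
  S = [[5.5833, -7.4167],
 [-7.4167, 12.25]].

Step 3 — invert S. det(S) = 5.5833·12.25 - (-7.4167)² = 13.3889.
  S^{-1} = (1/det) · [[d, -b], [-b, a]] = [[0.9149, 0.5539],
 [0.5539, 0.417]].

Step 4 — quadratic form (x̄ - mu_0)^T · S^{-1} · (x̄ - mu_0):
  S^{-1} · (x̄ - mu_0) = (-5.6888, -3.7095),
  (x̄ - mu_0)^T · [...] = (-4.25)·(-5.6888) + (-3.25)·(-3.7095) = 36.2334.

Step 5 — scale by n: T² = 4 · 36.2334 = 144.9336.

T² ≈ 144.9336


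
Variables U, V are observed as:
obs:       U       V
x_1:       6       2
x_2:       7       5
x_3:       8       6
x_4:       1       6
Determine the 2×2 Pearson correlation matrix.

Step 1 — column means:
  mean(U) = (6 + 7 + 8 + 1) / 4 = 22/4 = 5.5
  mean(V) = (2 + 5 + 6 + 6) / 4 = 19/4 = 4.75

Step 2 — sample variances and covariances s[i,j] = (1/(n-1)) · Σ_k (x_{k,i} - mean_i) · (x_{k,j} - mean_j), with n-1 = 3:
  s[U,U] = ((0.5)·(0.5) + (1.5)·(1.5) + (2.5)·(2.5) + (-4.5)·(-4.5)) / 3 = 29/3 = 9.6667
  s[U,V] = ((0.5)·(-2.75) + (1.5)·(0.25) + (2.5)·(1.25) + (-4.5)·(1.25)) / 3 = -3.5/3 = -1.1667
  s[V,V] = ((-2.75)·(-2.75) + (0.25)·(0.25) + (1.25)·(1.25) + (1.25)·(1.25)) / 3 = 10.75/3 = 3.5833
  Sample standard deviations s_i = √(s[i,i]):
  s(U) = √(9.6667) = 3.1091
  s(V) = √(3.5833) = 1.893

Step 3 — r_{ij} = s_{ij} / (s_i · s_j):
  r[U,U] = 1 (diagonal).
  r[U,V] = -1.1667 / (3.1091 · 1.893) = -1.1667 / 5.8855 = -0.1982
  r[V,V] = 1 (diagonal).

R is symmetric with unit diagonal. Assembling:

R = [[1, -0.1982],
 [-0.1982, 1]]


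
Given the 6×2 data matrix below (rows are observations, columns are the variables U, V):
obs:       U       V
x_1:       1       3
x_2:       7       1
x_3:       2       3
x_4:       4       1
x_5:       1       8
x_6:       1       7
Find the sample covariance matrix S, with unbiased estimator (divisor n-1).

Step 1 — column means:
  mean(U) = (1 + 7 + 2 + 4 + 1 + 1) / 6 = 16/6 = 2.6667
  mean(V) = (3 + 1 + 3 + 1 + 8 + 7) / 6 = 23/6 = 3.8333

Step 2 — sample covariance S[i,j] = (1/(n-1)) · Σ_k (x_{k,i} - mean_i) · (x_{k,j} - mean_j), with n-1 = 5.
  S[U,U] = ((-1.6667)·(-1.6667) + (4.3333)·(4.3333) + (-0.6667)·(-0.6667) + (1.3333)·(1.3333) + (-1.6667)·(-1.6667) + (-1.6667)·(-1.6667)) / 5 = 29.3333/5 = 5.8667
  S[U,V] = ((-1.6667)·(-0.8333) + (4.3333)·(-2.8333) + (-0.6667)·(-0.8333) + (1.3333)·(-2.8333) + (-1.6667)·(4.1667) + (-1.6667)·(3.1667)) / 5 = -26.3333/5 = -5.2667
  S[V,V] = ((-0.8333)·(-0.8333) + (-2.8333)·(-2.8333) + (-0.8333)·(-0.8333) + (-2.8333)·(-2.8333) + (4.1667)·(4.1667) + (3.1667)·(3.1667)) / 5 = 44.8333/5 = 8.9667

S is symmetric (S[j,i] = S[i,j]). Assembling:

S = [[5.8667, -5.2667],
 [-5.2667, 8.9667]]


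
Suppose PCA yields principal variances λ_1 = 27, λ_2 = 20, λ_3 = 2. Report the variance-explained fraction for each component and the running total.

Step 1 — total variance = trace(Sigma) = Σ λ_i = 27 + 20 + 2 = 49.

Step 2 — fraction explained by component i = λ_i / Σ λ:
  PC1: 27/49 = 0.551
  PC2: 20/49 = 0.4082
  PC3: 2/49 = 0.0408

Step 3 — cumulative fraction after k components = (λ_1 + ... + λ_k) / Σ λ:
  k = 1: 27/49 = 0.551
  k = 2: (27 + 20)/49 = 47/49 = 0.9592
  k = 3: (27 + 20 + 2)/49 = 49/49 = 1

Summary (fraction, with percent):

explained: PC1 0.551 (55.1%), PC2 0.4082 (40.82%), PC3 0.0408 (4.08%);  cumulative: 0.551, 0.9592, 1


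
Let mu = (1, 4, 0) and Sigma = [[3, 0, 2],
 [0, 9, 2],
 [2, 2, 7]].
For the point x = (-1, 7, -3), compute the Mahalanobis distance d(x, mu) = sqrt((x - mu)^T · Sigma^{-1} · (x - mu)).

Step 1 — centre the observation: (x - mu) = (-2, 3, -3).

Step 2 — invert Sigma (cofactor / det for 3×3, or solve directly):
  Sigma^{-1} = [[0.4184, 0.0284, -0.1277],
 [0.0284, 0.1206, -0.0426],
 [-0.1277, -0.0426, 0.1915]].

Step 3 — form the quadratic (x - mu)^T · Sigma^{-1} · (x - mu):
  Sigma^{-1} · (x - mu) = (-0.3688, 0.4326, -0.4468).
  (x - mu)^T · [Sigma^{-1} · (x - mu)] = (-2)·(-0.3688) + (3)·(0.4326) + (-3)·(-0.4468) = 3.3759.

Step 4 — take square root: d = √(3.3759) ≈ 1.8374.

d(x, mu) = √(3.3759) ≈ 1.8374


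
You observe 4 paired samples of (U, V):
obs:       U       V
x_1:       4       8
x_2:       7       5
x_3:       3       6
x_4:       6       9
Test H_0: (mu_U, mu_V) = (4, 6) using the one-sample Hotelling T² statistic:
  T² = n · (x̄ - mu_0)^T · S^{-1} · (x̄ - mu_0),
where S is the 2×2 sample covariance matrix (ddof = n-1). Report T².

Step 1 — sample mean vector:
  mean(U) = (4 + 7 + 3 + 6) / 4 = 20/4 = 5
  mean(V) = (8 + 5 + 6 + 9) / 4 = 28/4 = 7
  x̄ = (5, 7),  deviation x̄ - mu_0 = (5, 7) - (4, 6) = (1, 1).

Step 2 — sample covariance matrix, S[i,j] = (1/(n-1)) · Σ_k (x_{k,i} - mean_i) · (x_{k,j} - mean_j), divisor n-1 = 3:
  S[U,U] = ((-1)·(-1) + (2)·(2) + (-2)·(-2) + (1)·(1)) / 3 = 10/3 = 3.3333
  S[U,V] = ((-1)·(1) + (2)·(-2) + (-2)·(-1) + (1)·(2)) / 3 = -1/3 = -0.3333
  S[V,V] = ((1)·(1) + (-2)·(-2) + (-1)·(-1) + (2)·(2)) / 3 = 10/3 = 3.3333
  S = [[3.3333, -0.3333],
 [-0.3333, 3.3333]].

Step 3 — invert S. det(S) = 3.3333·3.3333 - (-0.3333)² = 11.
  S^{-1} = (1/det) · [[d, -b], [-b, a]] = [[0.303, 0.0303],
 [0.0303, 0.303]].

Step 4 — quadratic form (x̄ - mu_0)^T · S^{-1} · (x̄ - mu_0):
  S^{-1} · (x̄ - mu_0) = (0.3333, 0.3333),
  (x̄ - mu_0)^T · [...] = (1)·(0.3333) + (1)·(0.3333) = 0.6667.

Step 5 — scale by n: T² = 4 · 0.6667 = 2.6667.

T² ≈ 2.6667


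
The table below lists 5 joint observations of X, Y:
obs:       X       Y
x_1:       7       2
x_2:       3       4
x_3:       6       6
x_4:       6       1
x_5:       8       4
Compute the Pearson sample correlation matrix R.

Step 1 — column means:
  mean(X) = (7 + 3 + 6 + 6 + 8) / 5 = 30/5 = 6
  mean(Y) = (2 + 4 + 6 + 1 + 4) / 5 = 17/5 = 3.4

Step 2 — sample variances and covariances s[i,j] = (1/(n-1)) · Σ_k (x_{k,i} - mean_i) · (x_{k,j} - mean_j), with n-1 = 4:
  s[X,X] = ((1)·(1) + (-3)·(-3) + (0)·(0) + (0)·(0) + (2)·(2)) / 4 = 14/4 = 3.5
  s[X,Y] = ((1)·(-1.4) + (-3)·(0.6) + (0)·(2.6) + (0)·(-2.4) + (2)·(0.6)) / 4 = -2/4 = -0.5
  s[Y,Y] = ((-1.4)·(-1.4) + (0.6)·(0.6) + (2.6)·(2.6) + (-2.4)·(-2.4) + (0.6)·(0.6)) / 4 = 15.2/4 = 3.8
  Sample standard deviations s_i = √(s[i,i]):
  s(X) = √(3.5) = 1.8708
  s(Y) = √(3.8) = 1.9494

Step 3 — r_{ij} = s_{ij} / (s_i · s_j):
  r[X,X] = 1 (diagonal).
  r[X,Y] = -0.5 / (1.8708 · 1.9494) = -0.5 / 3.6469 = -0.1371
  r[Y,Y] = 1 (diagonal).

R is symmetric with unit diagonal. Assembling:

R = [[1, -0.1371],
 [-0.1371, 1]]


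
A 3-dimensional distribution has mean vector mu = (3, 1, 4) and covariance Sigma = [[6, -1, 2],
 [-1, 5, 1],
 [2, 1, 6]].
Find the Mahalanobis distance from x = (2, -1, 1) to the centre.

Step 1 — centre the observation: (x - mu) = (-1, -2, -3).

Step 2 — invert Sigma (cofactor / det for 3×3, or solve directly):
  Sigma^{-1} = [[0.2014, 0.0556, -0.0764],
 [0.0556, 0.2222, -0.0556],
 [-0.0764, -0.0556, 0.2014]].

Step 3 — form the quadratic (x - mu)^T · Sigma^{-1} · (x - mu):
  Sigma^{-1} · (x - mu) = (-0.0833, -0.3333, -0.4167).
  (x - mu)^T · [Sigma^{-1} · (x - mu)] = (-1)·(-0.0833) + (-2)·(-0.3333) + (-3)·(-0.4167) = 2.

Step 4 — take square root: d = √(2) ≈ 1.4142.

d(x, mu) = √(2) ≈ 1.4142


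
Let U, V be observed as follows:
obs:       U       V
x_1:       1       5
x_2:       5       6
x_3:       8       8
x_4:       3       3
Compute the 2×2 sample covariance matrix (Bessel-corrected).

Step 1 — column means:
  mean(U) = (1 + 5 + 8 + 3) / 4 = 17/4 = 4.25
  mean(V) = (5 + 6 + 8 + 3) / 4 = 22/4 = 5.5

Step 2 — sample covariance S[i,j] = (1/(n-1)) · Σ_k (x_{k,i} - mean_i) · (x_{k,j} - mean_j), with n-1 = 3.
  S[U,U] = ((-3.25)·(-3.25) + (0.75)·(0.75) + (3.75)·(3.75) + (-1.25)·(-1.25)) / 3 = 26.75/3 = 8.9167
  S[U,V] = ((-3.25)·(-0.5) + (0.75)·(0.5) + (3.75)·(2.5) + (-1.25)·(-2.5)) / 3 = 14.5/3 = 4.8333
  S[V,V] = ((-0.5)·(-0.5) + (0.5)·(0.5) + (2.5)·(2.5) + (-2.5)·(-2.5)) / 3 = 13/3 = 4.3333

S is symmetric (S[j,i] = S[i,j]). Assembling:

S = [[8.9167, 4.8333],
 [4.8333, 4.3333]]


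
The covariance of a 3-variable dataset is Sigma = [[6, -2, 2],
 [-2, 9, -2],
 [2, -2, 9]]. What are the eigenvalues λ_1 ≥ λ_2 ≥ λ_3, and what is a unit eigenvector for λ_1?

Step 1 — characteristic polynomial p(λ) = det(λI - Sigma) = λ³ - tr·λ² + c_1·λ - det, where tr = trace, c_1 = sum of the principal 2×2 minors, det = det(Sigma):
  tr = 6 + 9 + 9 = 24,
  c_1 = (6·9 - (-2)²) + (6·9 - (2)²) + (9·9 - (-2)²) = 50 + 50 + 77 = 177,
  det = 6·(9·9 - (-2)²) - (-2)·((-2)·9 - (-2)·(2)) + (2)·((-2)·(-2) - 9·(2)) = 6·(77) - (-2)·(-14) + (2)·(-14) = 406.
  So p(λ) = λ³ - 24λ² + 177λ - 406.
Step 2 — look for an integer root (rational root theorem: any rational root is an integer divisor of 406). Testing λ = 7:
  p(7) = 343 - 1176 + 1239 - 406 = 0  ✓
  Dividing out (λ - 7): p(λ) = (λ - 7)(λ² - 17λ + 58).
Step 3 — remaining eigenvalues from the quadratic λ² - 17λ + 58 = 0:
  Δ = 17² - 4·58 = 289 - 232 = 57,  λ = (17 ± √57)/2 = (17 ± 7.5498)/2 ≈ 12.2749 or 4.7251.
  Sorted: λ_1 = 12.2749,  λ_2 = 7,  λ_3 = 4.7251  (check: sum = 24 = tr ✓).

Step 4 — unit eigenvector for λ_1 ≈ 12.2749: v spans the null space of (Sigma - λ_1 I), whose rows are
  r_1 = (-6.2749, -2, 2),  r_2 = (-2, -3.2749, -2),  r_3 = (2, -2, -3.2749).
  v is orthogonal to every row, so take v ∝ r_1 × r_2 = ((-2)·(-2) - (2)·(-3.2749), (2)·(-2) - (-6.2749)·(-2), (-6.2749)·(-3.2749) - (-2)·(-2)) ≈ (10.5498, -16.5498, 16.5498).
  Let u = (10.5498, -16.5498, 16.5498).
  ||u|| = √((10.5498)² + (-16.5498)² + (16.5498)²) = √(659.093) ≈ 25.6728,  v_1 = u/||u|| ≈ (0.4109, -0.6446, 0.6446) (||v_1|| = 1).

λ_1 = 12.2749,  λ_2 = 7,  λ_3 = 4.7251;  v_1 ≈ (0.4109, -0.6446, 0.6446)


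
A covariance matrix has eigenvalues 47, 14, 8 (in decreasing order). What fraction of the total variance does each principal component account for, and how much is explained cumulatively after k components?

Step 1 — total variance = trace(Sigma) = Σ λ_i = 47 + 14 + 8 = 69.

Step 2 — fraction explained by component i = λ_i / Σ λ:
  PC1: 47/69 = 0.6812
  PC2: 14/69 = 0.2029
  PC3: 8/69 = 0.1159

Step 3 — cumulative fraction after k components = (λ_1 + ... + λ_k) / Σ λ:
  k = 1: 47/69 = 0.6812
  k = 2: (47 + 14)/69 = 61/69 = 0.8841
  k = 3: (47 + 14 + 8)/69 = 69/69 = 1

Summary (fraction, with percent):

explained: PC1 0.6812 (68.12%), PC2 0.2029 (20.29%), PC3 0.1159 (11.59%);  cumulative: 0.6812, 0.8841, 1


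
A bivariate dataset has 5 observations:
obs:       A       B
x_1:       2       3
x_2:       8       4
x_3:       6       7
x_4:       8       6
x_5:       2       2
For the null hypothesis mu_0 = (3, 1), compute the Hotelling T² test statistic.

Step 1 — sample mean vector:
  mean(A) = (2 + 8 + 6 + 8 + 2) / 5 = 26/5 = 5.2
  mean(B) = (3 + 4 + 7 + 6 + 2) / 5 = 22/5 = 4.4
  x̄ = (5.2, 4.4),  deviation x̄ - mu_0 = (5.2, 4.4) - (3, 1) = (2.2, 3.4).

Step 2 — sample covariance matrix, S[i,j] = (1/(n-1)) · Σ_k (x_{k,i} - mean_i) · (x_{k,j} - mean_j), divisor n-1 = 4:
  S[A,A] = ((-3.2)·(-3.2) + (2.8)·(2.8) + (0.8)·(0.8) + (2.8)·(2.8) + (-3.2)·(-3.2)) / 4 = 36.8/4 = 9.2
  S[A,B] = ((-3.2)·(-1.4) + (2.8)·(-0.4) + (0.8)·(2.6) + (2.8)·(1.6) + (-3.2)·(-2.4)) / 4 = 17.6/4 = 4.4
  S[B,B] = ((-1.4)·(-1.4) + (-0.4)·(-0.4) + (2.6)·(2.6) + (1.6)·(1.6) + (-2.4)·(-2.4)) / 4 = 17.2/4 = 4.3
  S = [[9.2, 4.4],
 [4.4, 4.3]].

Step 3 — invert S. det(S) = 9.2·4.3 - (4.4)² = 20.2.
  S^{-1} = (1/det) · [[d, -b], [-b, a]] = [[0.2129, -0.2178],
 [-0.2178, 0.4554]].

Step 4 — quadratic form (x̄ - mu_0)^T · S^{-1} · (x̄ - mu_0):
  S^{-1} · (x̄ - mu_0) = (-0.2723, 1.0693),
  (x̄ - mu_0)^T · [...] = (2.2)·(-0.2723) + (3.4)·(1.0693) = 3.0366.

Step 5 — scale by n: T² = 5 · 3.0366 = 15.1832.

T² ≈ 15.1832


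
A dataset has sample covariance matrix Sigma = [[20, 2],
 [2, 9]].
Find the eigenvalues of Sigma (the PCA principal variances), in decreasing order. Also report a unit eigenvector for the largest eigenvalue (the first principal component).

Step 1 — characteristic polynomial of 2×2 Sigma:
  det(Sigma - λI) = λ² - trace · λ + det = 0.
  trace = 20 + 9 = 29, det = 20·9 - (2)² = 176.
Step 2 — discriminant:
  Δ = trace² - 4·det = 841 - 704 = 137.
Step 3 — eigenvalues:
  λ = (trace ± √Δ)/2 = (29 ± 11.7047)/2,
  λ_1 = 20.3523,  λ_2 = 8.6477.

Step 4 — unit eigenvector for λ_1: solve (Sigma - λ_1 I)v = 0. First row:
  (20 - 20.3523)·v_x + (2)·v_y = 0, i.e. (-0.3523)·v_x + (2)·v_y = 0,
  so v ∝ (b, λ_1 - a) = (2, 0.3523) = u.
  ||u|| = √((2)² + (0.3523)²) = √(4.1242) ≈ 2.0308,
  v_1 = u/||u|| ≈ (0.9848, 0.1735) (||v_1|| = 1).

λ_1 = 20.3523,  λ_2 = 8.6477;  v_1 ≈ (0.9848, 0.1735)


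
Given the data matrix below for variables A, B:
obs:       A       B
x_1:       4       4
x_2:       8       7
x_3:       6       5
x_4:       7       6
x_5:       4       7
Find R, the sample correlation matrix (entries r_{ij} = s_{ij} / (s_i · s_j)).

Step 1 — column means:
  mean(A) = (4 + 8 + 6 + 7 + 4) / 5 = 29/5 = 5.8
  mean(B) = (4 + 7 + 5 + 6 + 7) / 5 = 29/5 = 5.8

Step 2 — sample variances and covariances s[i,j] = (1/(n-1)) · Σ_k (x_{k,i} - mean_i) · (x_{k,j} - mean_j), with n-1 = 4:
  s[A,A] = ((-1.8)·(-1.8) + (2.2)·(2.2) + (0.2)·(0.2) + (1.2)·(1.2) + (-1.8)·(-1.8)) / 4 = 12.8/4 = 3.2
  s[A,B] = ((-1.8)·(-1.8) + (2.2)·(1.2) + (0.2)·(-0.8) + (1.2)·(0.2) + (-1.8)·(1.2)) / 4 = 3.8/4 = 0.95
  s[B,B] = ((-1.8)·(-1.8) + (1.2)·(1.2) + (-0.8)·(-0.8) + (0.2)·(0.2) + (1.2)·(1.2)) / 4 = 6.8/4 = 1.7
  Sample standard deviations s_i = √(s[i,i]):
  s(A) = √(3.2) = 1.7889
  s(B) = √(1.7) = 1.3038

Step 3 — r_{ij} = s_{ij} / (s_i · s_j):
  r[A,A] = 1 (diagonal).
  r[A,B] = 0.95 / (1.7889 · 1.3038) = 0.95 / 2.3324 = 0.4073
  r[B,B] = 1 (diagonal).

R is symmetric with unit diagonal. Assembling:

R = [[1, 0.4073],
 [0.4073, 1]]


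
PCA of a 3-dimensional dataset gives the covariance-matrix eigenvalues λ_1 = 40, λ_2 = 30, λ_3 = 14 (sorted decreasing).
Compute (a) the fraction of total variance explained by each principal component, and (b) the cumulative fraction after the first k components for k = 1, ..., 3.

Step 1 — total variance = trace(Sigma) = Σ λ_i = 40 + 30 + 14 = 84.

Step 2 — fraction explained by component i = λ_i / Σ λ:
  PC1: 40/84 = 0.4762
  PC2: 30/84 = 0.3571
  PC3: 14/84 = 0.1667

Step 3 — cumulative fraction after k components = (λ_1 + ... + λ_k) / Σ λ:
  k = 1: 40/84 = 0.4762
  k = 2: (40 + 30)/84 = 70/84 = 0.8333
  k = 3: (40 + 30 + 14)/84 = 84/84 = 1

Summary (fraction, with percent):

explained: PC1 0.4762 (47.62%), PC2 0.3571 (35.71%), PC3 0.1667 (16.67%);  cumulative: 0.4762, 0.8333, 1


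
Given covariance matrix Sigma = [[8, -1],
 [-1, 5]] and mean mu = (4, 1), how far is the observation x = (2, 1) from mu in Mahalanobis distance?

Step 1 — centre the observation: (x - mu) = (-2, 0).

Step 2 — invert Sigma. det(Sigma) = 8·5 - (-1)² = 39.
  Sigma^{-1} = (1/det) · [[d, -b], [-b, a]] = [[0.1282, 0.0256],
 [0.0256, 0.2051]].

Step 3 — form the quadratic (x - mu)^T · Sigma^{-1} · (x - mu):
  Sigma^{-1} · (x - mu) = (-0.2564, -0.0513).
  (x - mu)^T · [Sigma^{-1} · (x - mu)] = (-2)·(-0.2564) + (0)·(-0.0513) = 0.5128.

Step 4 — take square root: d = √(0.5128) ≈ 0.7161.

d(x, mu) = √(0.5128) ≈ 0.7161


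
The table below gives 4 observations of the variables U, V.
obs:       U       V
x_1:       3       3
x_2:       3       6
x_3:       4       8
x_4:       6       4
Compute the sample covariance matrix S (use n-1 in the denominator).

Step 1 — column means:
  mean(U) = (3 + 3 + 4 + 6) / 4 = 16/4 = 4
  mean(V) = (3 + 6 + 8 + 4) / 4 = 21/4 = 5.25

Step 2 — sample covariance S[i,j] = (1/(n-1)) · Σ_k (x_{k,i} - mean_i) · (x_{k,j} - mean_j), with n-1 = 3.
  S[U,U] = ((-1)·(-1) + (-1)·(-1) + (0)·(0) + (2)·(2)) / 3 = 6/3 = 2
  S[U,V] = ((-1)·(-2.25) + (-1)·(0.75) + (0)·(2.75) + (2)·(-1.25)) / 3 = -1/3 = -0.3333
  S[V,V] = ((-2.25)·(-2.25) + (0.75)·(0.75) + (2.75)·(2.75) + (-1.25)·(-1.25)) / 3 = 14.75/3 = 4.9167

S is symmetric (S[j,i] = S[i,j]). Assembling:

S = [[2, -0.3333],
 [-0.3333, 4.9167]]


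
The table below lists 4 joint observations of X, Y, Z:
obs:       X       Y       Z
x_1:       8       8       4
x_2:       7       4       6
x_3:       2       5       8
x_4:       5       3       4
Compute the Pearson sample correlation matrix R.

Step 1 — column means:
  mean(X) = (8 + 7 + 2 + 5) / 4 = 22/4 = 5.5
  mean(Y) = (8 + 4 + 5 + 3) / 4 = 20/4 = 5
  mean(Z) = (4 + 6 + 8 + 4) / 4 = 22/4 = 5.5

Step 2 — sample variances and covariances s[i,j] = (1/(n-1)) · Σ_k (x_{k,i} - mean_i) · (x_{k,j} - mean_j), with n-1 = 3:
  s[X,X] = ((2.5)·(2.5) + (1.5)·(1.5) + (-3.5)·(-3.5) + (-0.5)·(-0.5)) / 3 = 21/3 = 7
  s[X,Y] = ((2.5)·(3) + (1.5)·(-1) + (-3.5)·(0) + (-0.5)·(-2)) / 3 = 7/3 = 2.3333
  s[X,Z] = ((2.5)·(-1.5) + (1.5)·(0.5) + (-3.5)·(2.5) + (-0.5)·(-1.5)) / 3 = -11/3 = -3.6667
  s[Y,Y] = ((3)·(3) + (-1)·(-1) + (0)·(0) + (-2)·(-2)) / 3 = 14/3 = 4.6667
  s[Y,Z] = ((3)·(-1.5) + (-1)·(0.5) + (0)·(2.5) + (-2)·(-1.5)) / 3 = -2/3 = -0.6667
  s[Z,Z] = ((-1.5)·(-1.5) + (0.5)·(0.5) + (2.5)·(2.5) + (-1.5)·(-1.5)) / 3 = 11/3 = 3.6667
  Sample standard deviations s_i = √(s[i,i]):
  s(X) = √(7) = 2.6458
  s(Y) = √(4.6667) = 2.1602
  s(Z) = √(3.6667) = 1.9149

Step 3 — r_{ij} = s_{ij} / (s_i · s_j):
  r[X,X] = 1 (diagonal).
  r[X,Y] = 2.3333 / (2.6458 · 2.1602) = 2.3333 / 5.7155 = 0.4082
  r[X,Z] = -3.6667 / (2.6458 · 1.9149) = -3.6667 / 5.0662 = -0.7237
  r[Y,Y] = 1 (diagonal).
  r[Y,Z] = -0.6667 / (2.1602 · 1.9149) = -0.6667 / 4.1366 = -0.1612
  r[Z,Z] = 1 (diagonal).

R is symmetric with unit diagonal. Assembling:

R = [[1, 0.4082, -0.7237],
 [0.4082, 1, -0.1612],
 [-0.7237, -0.1612, 1]]


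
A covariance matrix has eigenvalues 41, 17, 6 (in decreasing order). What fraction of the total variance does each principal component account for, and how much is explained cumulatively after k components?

Step 1 — total variance = trace(Sigma) = Σ λ_i = 41 + 17 + 6 = 64.

Step 2 — fraction explained by component i = λ_i / Σ λ:
  PC1: 41/64 = 0.6406
  PC2: 17/64 = 0.2656
  PC3: 6/64 = 0.0938

Step 3 — cumulative fraction after k components = (λ_1 + ... + λ_k) / Σ λ:
  k = 1: 41/64 = 0.6406
  k = 2: (41 + 17)/64 = 58/64 = 0.9062
  k = 3: (41 + 17 + 6)/64 = 64/64 = 1

Summary (fraction, with percent):

explained: PC1 0.6406 (64.06%), PC2 0.2656 (26.56%), PC3 0.0938 (9.38%);  cumulative: 0.6406, 0.9062, 1


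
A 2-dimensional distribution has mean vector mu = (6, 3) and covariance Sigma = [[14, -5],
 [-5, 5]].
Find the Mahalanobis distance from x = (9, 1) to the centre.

Step 1 — centre the observation: (x - mu) = (3, -2).

Step 2 — invert Sigma. det(Sigma) = 14·5 - (-5)² = 45.
  Sigma^{-1} = (1/det) · [[d, -b], [-b, a]] = [[0.1111, 0.1111],
 [0.1111, 0.3111]].

Step 3 — form the quadratic (x - mu)^T · Sigma^{-1} · (x - mu):
  Sigma^{-1} · (x - mu) = (0.1111, -0.2889).
  (x - mu)^T · [Sigma^{-1} · (x - mu)] = (3)·(0.1111) + (-2)·(-0.2889) = 0.9111.

Step 4 — take square root: d = √(0.9111) ≈ 0.9545.

d(x, mu) = √(0.9111) ≈ 0.9545


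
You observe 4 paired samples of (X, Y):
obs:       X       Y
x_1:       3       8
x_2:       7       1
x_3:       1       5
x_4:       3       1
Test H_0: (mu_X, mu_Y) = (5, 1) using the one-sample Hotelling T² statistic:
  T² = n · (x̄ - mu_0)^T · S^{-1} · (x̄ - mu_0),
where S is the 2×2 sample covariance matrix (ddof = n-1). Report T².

Step 1 — sample mean vector:
  mean(X) = (3 + 7 + 1 + 3) / 4 = 14/4 = 3.5
  mean(Y) = (8 + 1 + 5 + 1) / 4 = 15/4 = 3.75
  x̄ = (3.5, 3.75),  deviation x̄ - mu_0 = (3.5, 3.75) - (5, 1) = (-1.5, 2.75).

Step 2 — sample covariance matrix, S[i,j] = (1/(n-1)) · Σ_k (x_{k,i} - mean_i) · (x_{k,j} - mean_j), divisor n-1 = 3:
  S[X,X] = ((-0.5)·(-0.5) + (3.5)·(3.5) + (-2.5)·(-2.5) + (-0.5)·(-0.5)) / 3 = 19/3 = 6.3333
  S[X,Y] = ((-0.5)·(4.25) + (3.5)·(-2.75) + (-2.5)·(1.25) + (-0.5)·(-2.75)) / 3 = -13.5/3 = -4.5
  S[Y,Y] = ((4.25)·(4.25) + (-2.75)·(-2.75) + (1.25)·(1.25) + (-2.75)·(-2.75)) / 3 = 34.75/3 = 11.5833
  S = [[6.3333, -4.5],
 [-4.5, 11.5833]].

Step 3 — invert S. det(S) = 6.3333·11.5833 - (-4.5)² = 53.1111.
  S^{-1} = (1/det) · [[d, -b], [-b, a]] = [[0.2181, 0.0847],
 [0.0847, 0.1192]].

Step 4 — quadratic form (x̄ - mu_0)^T · S^{-1} · (x̄ - mu_0):
  S^{-1} · (x̄ - mu_0) = (-0.0941, 0.2008),
  (x̄ - mu_0)^T · [...] = (-1.5)·(-0.0941) + (2.75)·(0.2008) = 0.6935.

Step 5 — scale by n: T² = 4 · 0.6935 = 2.7741.

T² ≈ 2.7741


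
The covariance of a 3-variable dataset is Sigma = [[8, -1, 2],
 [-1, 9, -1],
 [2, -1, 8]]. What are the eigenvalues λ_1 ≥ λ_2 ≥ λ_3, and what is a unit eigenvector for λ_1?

Step 1 — characteristic polynomial p(λ) = det(λI - Sigma) = λ³ - tr·λ² + c_1·λ - det, where tr = trace, c_1 = sum of the principal 2×2 minors, det = det(Sigma):
  tr = 8 + 9 + 8 = 25,
  c_1 = (8·9 - (-1)²) + (8·8 - (2)²) + (9·8 - (-1)²) = 71 + 60 + 71 = 202,
  det = 8·(9·8 - (-1)²) - (-1)·((-1)·8 - (-1)·(2)) + (2)·((-1)·(-1) - 9·(2)) = 8·(71) - (-1)·(-6) + (2)·(-17) = 528.
  So p(λ) = λ³ - 25λ² + 202λ - 528.
Step 2 — look for an integer root (rational root theorem: any rational root is an integer divisor of 528). Testing λ = 6:
  p(6) = 216 - 900 + 1212 - 528 = 0  ✓
  Dividing out (λ - 6): p(λ) = (λ - 6)(λ² - 19λ + 88).
Step 3 — remaining eigenvalues from the quadratic λ² - 19λ + 88 = 0:
  Δ = 19² - 4·88 = 361 - 352 = 9,  λ = (19 ± √9)/2 = (19 ± 3)/2 = 11 or 8.
  Sorted: λ_1 = 11,  λ_2 = 8,  λ_3 = 6  (check: sum = 25 = tr ✓).

Step 4 — unit eigenvector for λ_1 = 11: v spans the null space of (Sigma - λ_1 I), whose rows are
  r_1 = (-3, -1, 2),  r_2 = (-1, -2, -1),  r_3 = (2, -1, -3).
  v is orthogonal to every row, so take v ∝ r_1 × r_2 = ((-1)·(-1) - (2)·(-2), (2)·(-1) - (-3)·(-1), (-3)·(-2) - (-1)·(-1)) = (5, -5, 5).
  Rescale (divide by 5): u = (1, -1, 1).
  ||u|| = √((1)² + (-1)² + (1)²) = √(3) ≈ 1.7321,  v_1 = u/||u|| ≈ (0.5774, -0.5774, 0.5774) (||v_1|| = 1).

λ_1 = 11,  λ_2 = 8,  λ_3 = 6;  v_1 ≈ (0.5774, -0.5774, 0.5774)


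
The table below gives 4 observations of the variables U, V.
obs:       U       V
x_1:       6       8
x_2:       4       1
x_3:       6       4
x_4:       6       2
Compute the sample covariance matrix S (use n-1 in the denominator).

Step 1 — column means:
  mean(U) = (6 + 4 + 6 + 6) / 4 = 22/4 = 5.5
  mean(V) = (8 + 1 + 4 + 2) / 4 = 15/4 = 3.75

Step 2 — sample covariance S[i,j] = (1/(n-1)) · Σ_k (x_{k,i} - mean_i) · (x_{k,j} - mean_j), with n-1 = 3.
  S[U,U] = ((0.5)·(0.5) + (-1.5)·(-1.5) + (0.5)·(0.5) + (0.5)·(0.5)) / 3 = 3/3 = 1
  S[U,V] = ((0.5)·(4.25) + (-1.5)·(-2.75) + (0.5)·(0.25) + (0.5)·(-1.75)) / 3 = 5.5/3 = 1.8333
  S[V,V] = ((4.25)·(4.25) + (-2.75)·(-2.75) + (0.25)·(0.25) + (-1.75)·(-1.75)) / 3 = 28.75/3 = 9.5833

S is symmetric (S[j,i] = S[i,j]). Assembling:

S = [[1, 1.8333],
 [1.8333, 9.5833]]


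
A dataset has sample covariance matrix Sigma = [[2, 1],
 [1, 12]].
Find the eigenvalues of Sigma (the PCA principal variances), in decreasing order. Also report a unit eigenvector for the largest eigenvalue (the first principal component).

Step 1 — characteristic polynomial of 2×2 Sigma:
  det(Sigma - λI) = λ² - trace · λ + det = 0.
  trace = 2 + 12 = 14, det = 2·12 - (1)² = 23.
Step 2 — discriminant:
  Δ = trace² - 4·det = 196 - 92 = 104.
Step 3 — eigenvalues:
  λ = (trace ± √Δ)/2 = (14 ± 10.198)/2,
  λ_1 = 12.099,  λ_2 = 1.901.

Step 4 — unit eigenvector for λ_1: solve (Sigma - λ_1 I)v = 0. First row:
  (2 - 12.099)·v_x + (1)·v_y = 0, i.e. (-10.099)·v_x + (1)·v_y = 0,
  so v ∝ (b, λ_1 - a) = (1, 10.099) = u.
  ||u|| = √((1)² + (10.099)²) = √(102.9902) ≈ 10.1484,
  v_1 = u/||u|| ≈ (0.0985, 0.9951) (||v_1|| = 1).

λ_1 = 12.099,  λ_2 = 1.901;  v_1 ≈ (0.0985, 0.9951)


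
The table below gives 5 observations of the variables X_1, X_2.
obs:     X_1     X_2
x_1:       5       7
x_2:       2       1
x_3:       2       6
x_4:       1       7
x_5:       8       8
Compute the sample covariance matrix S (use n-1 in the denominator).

Step 1 — column means:
  mean(X_1) = (5 + 2 + 2 + 1 + 8) / 5 = 18/5 = 3.6
  mean(X_2) = (7 + 1 + 6 + 7 + 8) / 5 = 29/5 = 5.8

Step 2 — sample covariance S[i,j] = (1/(n-1)) · Σ_k (x_{k,i} - mean_i) · (x_{k,j} - mean_j), with n-1 = 4.
  S[X_1,X_1] = ((1.4)·(1.4) + (-1.6)·(-1.6) + (-1.6)·(-1.6) + (-2.6)·(-2.6) + (4.4)·(4.4)) / 4 = 33.2/4 = 8.3
  S[X_1,X_2] = ((1.4)·(1.2) + (-1.6)·(-4.8) + (-1.6)·(0.2) + (-2.6)·(1.2) + (4.4)·(2.2)) / 4 = 15.6/4 = 3.9
  S[X_2,X_2] = ((1.2)·(1.2) + (-4.8)·(-4.8) + (0.2)·(0.2) + (1.2)·(1.2) + (2.2)·(2.2)) / 4 = 30.8/4 = 7.7

S is symmetric (S[j,i] = S[i,j]). Assembling:

S = [[8.3, 3.9],
 [3.9, 7.7]]


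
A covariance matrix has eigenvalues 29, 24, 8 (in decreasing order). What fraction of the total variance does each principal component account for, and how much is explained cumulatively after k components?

Step 1 — total variance = trace(Sigma) = Σ λ_i = 29 + 24 + 8 = 61.

Step 2 — fraction explained by component i = λ_i / Σ λ:
  PC1: 29/61 = 0.4754
  PC2: 24/61 = 0.3934
  PC3: 8/61 = 0.1311

Step 3 — cumulative fraction after k components = (λ_1 + ... + λ_k) / Σ λ:
  k = 1: 29/61 = 0.4754
  k = 2: (29 + 24)/61 = 53/61 = 0.8689
  k = 3: (29 + 24 + 8)/61 = 61/61 = 1

Summary (fraction, with percent):

explained: PC1 0.4754 (47.54%), PC2 0.3934 (39.34%), PC3 0.1311 (13.11%);  cumulative: 0.4754, 0.8689, 1


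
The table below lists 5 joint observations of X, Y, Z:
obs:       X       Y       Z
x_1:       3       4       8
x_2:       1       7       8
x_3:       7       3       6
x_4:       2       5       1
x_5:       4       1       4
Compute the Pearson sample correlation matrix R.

Step 1 — column means:
  mean(X) = (3 + 1 + 7 + 2 + 4) / 5 = 17/5 = 3.4
  mean(Y) = (4 + 7 + 3 + 5 + 1) / 5 = 20/5 = 4
  mean(Z) = (8 + 8 + 6 + 1 + 4) / 5 = 27/5 = 5.4

Step 2 — sample variances and covariances s[i,j] = (1/(n-1)) · Σ_k (x_{k,i} - mean_i) · (x_{k,j} - mean_j), with n-1 = 4:
  s[X,X] = ((-0.4)·(-0.4) + (-2.4)·(-2.4) + (3.6)·(3.6) + (-1.4)·(-1.4) + (0.6)·(0.6)) / 4 = 21.2/4 = 5.3
  s[X,Y] = ((-0.4)·(0) + (-2.4)·(3) + (3.6)·(-1) + (-1.4)·(1) + (0.6)·(-3)) / 4 = -14/4 = -3.5
  s[X,Z] = ((-0.4)·(2.6) + (-2.4)·(2.6) + (3.6)·(0.6) + (-1.4)·(-4.4) + (0.6)·(-1.4)) / 4 = 0.2/4 = 0.05
  s[Y,Y] = ((0)·(0) + (3)·(3) + (-1)·(-1) + (1)·(1) + (-3)·(-3)) / 4 = 20/4 = 5
  s[Y,Z] = ((0)·(2.6) + (3)·(2.6) + (-1)·(0.6) + (1)·(-4.4) + (-3)·(-1.4)) / 4 = 7/4 = 1.75
  s[Z,Z] = ((2.6)·(2.6) + (2.6)·(2.6) + (0.6)·(0.6) + (-4.4)·(-4.4) + (-1.4)·(-1.4)) / 4 = 35.2/4 = 8.8
  Sample standard deviations s_i = √(s[i,i]):
  s(X) = √(5.3) = 2.3022
  s(Y) = √(5) = 2.2361
  s(Z) = √(8.8) = 2.9665

Step 3 — r_{ij} = s_{ij} / (s_i · s_j):
  r[X,X] = 1 (diagonal).
  r[X,Y] = -3.5 / (2.3022 · 2.2361) = -3.5 / 5.1478 = -0.6799
  r[X,Z] = 0.05 / (2.3022 · 2.9665) = 0.05 / 6.8293 = 0.0073
  r[Y,Y] = 1 (diagonal).
  r[Y,Z] = 1.75 / (2.2361 · 2.9665) = 1.75 / 6.6332 = 0.2638
  r[Z,Z] = 1 (diagonal).

R is symmetric with unit diagonal. Assembling:

R = [[1, -0.6799, 0.0073],
 [-0.6799, 1, 0.2638],
 [0.0073, 0.2638, 1]]


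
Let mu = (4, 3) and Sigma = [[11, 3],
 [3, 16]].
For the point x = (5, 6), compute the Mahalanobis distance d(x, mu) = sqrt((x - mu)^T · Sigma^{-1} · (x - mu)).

Step 1 — centre the observation: (x - mu) = (1, 3).

Step 2 — invert Sigma. det(Sigma) = 11·16 - (3)² = 167.
  Sigma^{-1} = (1/det) · [[d, -b], [-b, a]] = [[0.0958, -0.018],
 [-0.018, 0.0659]].

Step 3 — form the quadratic (x - mu)^T · Sigma^{-1} · (x - mu):
  Sigma^{-1} · (x - mu) = (0.0419, 0.1796).
  (x - mu)^T · [Sigma^{-1} · (x - mu)] = (1)·(0.0419) + (3)·(0.1796) = 0.5808.

Step 4 — take square root: d = √(0.5808) ≈ 0.7621.

d(x, mu) = √(0.5808) ≈ 0.7621


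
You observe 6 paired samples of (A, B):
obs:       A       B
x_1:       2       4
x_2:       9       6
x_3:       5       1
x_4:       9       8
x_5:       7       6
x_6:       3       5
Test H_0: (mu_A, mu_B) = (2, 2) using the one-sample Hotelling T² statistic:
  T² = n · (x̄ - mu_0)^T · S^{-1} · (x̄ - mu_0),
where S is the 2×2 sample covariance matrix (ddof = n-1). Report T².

Step 1 — sample mean vector:
  mean(A) = (2 + 9 + 5 + 9 + 7 + 3) / 6 = 35/6 = 5.8333
  mean(B) = (4 + 6 + 1 + 8 + 6 + 5) / 6 = 30/6 = 5
  x̄ = (5.8333, 5),  deviation x̄ - mu_0 = (5.8333, 5) - (2, 2) = (3.8333, 3).

Step 2 — sample covariance matrix, S[i,j] = (1/(n-1)) · Σ_k (x_{k,i} - mean_i) · (x_{k,j} - mean_j), divisor n-1 = 5:
  S[A,A] = ((-3.8333)·(-3.8333) + (3.1667)·(3.1667) + (-0.8333)·(-0.8333) + (3.1667)·(3.1667) + (1.1667)·(1.1667) + (-2.8333)·(-2.8333)) / 5 = 44.8333/5 = 8.9667
  S[A,B] = ((-3.8333)·(-1) + (3.1667)·(1) + (-0.8333)·(-4) + (3.1667)·(3) + (1.1667)·(1) + (-2.8333)·(0)) / 5 = 21/5 = 4.2
  S[B,B] = ((-1)·(-1) + (1)·(1) + (-4)·(-4) + (3)·(3) + (1)·(1) + (0)·(0)) / 5 = 28/5 = 5.6
  S = [[8.9667, 4.2],
 [4.2, 5.6]].

Step 3 — invert S. det(S) = 8.9667·5.6 - (4.2)² = 32.5733.
  S^{-1} = (1/det) · [[d, -b], [-b, a]] = [[0.1719, -0.1289],
 [-0.1289, 0.2753]].

Step 4 — quadratic form (x̄ - mu_0)^T · S^{-1} · (x̄ - mu_0):
  S^{-1} · (x̄ - mu_0) = (0.2722, 0.3316),
  (x̄ - mu_0)^T · [...] = (3.8333)·(0.2722) + (3)·(0.3316) = 2.0381.

Step 5 — scale by n: T² = 6 · 2.0381 = 12.2288.

T² ≈ 12.2288


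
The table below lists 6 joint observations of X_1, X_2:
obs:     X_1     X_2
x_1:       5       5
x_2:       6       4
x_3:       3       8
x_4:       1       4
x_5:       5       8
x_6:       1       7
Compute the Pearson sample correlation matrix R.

Step 1 — column means:
  mean(X_1) = (5 + 6 + 3 + 1 + 5 + 1) / 6 = 21/6 = 3.5
  mean(X_2) = (5 + 4 + 8 + 4 + 8 + 7) / 6 = 36/6 = 6

Step 2 — sample variances and covariances s[i,j] = (1/(n-1)) · Σ_k (x_{k,i} - mean_i) · (x_{k,j} - mean_j), with n-1 = 5:
  s[X_1,X_1] = ((1.5)·(1.5) + (2.5)·(2.5) + (-0.5)·(-0.5) + (-2.5)·(-2.5) + (1.5)·(1.5) + (-2.5)·(-2.5)) / 5 = 23.5/5 = 4.7
  s[X_1,X_2] = ((1.5)·(-1) + (2.5)·(-2) + (-0.5)·(2) + (-2.5)·(-2) + (1.5)·(2) + (-2.5)·(1)) / 5 = -2/5 = -0.4
  s[X_2,X_2] = ((-1)·(-1) + (-2)·(-2) + (2)·(2) + (-2)·(-2) + (2)·(2) + (1)·(1)) / 5 = 18/5 = 3.6
  Sample standard deviations s_i = √(s[i,i]):
  s(X_1) = √(4.7) = 2.1679
  s(X_2) = √(3.6) = 1.8974

Step 3 — r_{ij} = s_{ij} / (s_i · s_j):
  r[X_1,X_1] = 1 (diagonal).
  r[X_1,X_2] = -0.4 / (2.1679 · 1.8974) = -0.4 / 4.1134 = -0.0972
  r[X_2,X_2] = 1 (diagonal).

R is symmetric with unit diagonal. Assembling:

R = [[1, -0.0972],
 [-0.0972, 1]]


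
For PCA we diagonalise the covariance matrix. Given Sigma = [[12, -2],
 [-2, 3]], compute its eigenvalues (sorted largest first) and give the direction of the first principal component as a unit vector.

Step 1 — characteristic polynomial of 2×2 Sigma:
  det(Sigma - λI) = λ² - trace · λ + det = 0.
  trace = 12 + 3 = 15, det = 12·3 - (-2)² = 32.
Step 2 — discriminant:
  Δ = trace² - 4·det = 225 - 128 = 97.
Step 3 — eigenvalues:
  λ = (trace ± √Δ)/2 = (15 ± 9.8489)/2,
  λ_1 = 12.4244,  λ_2 = 2.5756.

Step 4 — unit eigenvector for λ_1: solve (Sigma - λ_1 I)v = 0. First row:
  (12 - 12.4244)·v_x + (-2)·v_y = 0, i.e. (-0.4244)·v_x + (-2)·v_y = 0,
  so v ∝ (b, λ_1 - a) = (-2, 0.4244); multiply by -1 so the first entry is positive: u = (2, -0.4244).
  ||u|| = √((2)² + (-0.4244)²) = √(4.1801) ≈ 2.0445,
  v_1 = u/||u|| ≈ (0.9782, -0.2076) (||v_1|| = 1).

λ_1 = 12.4244,  λ_2 = 2.5756;  v_1 ≈ (0.9782, -0.2076)


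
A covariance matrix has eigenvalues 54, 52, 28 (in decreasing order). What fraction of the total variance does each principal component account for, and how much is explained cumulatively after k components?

Step 1 — total variance = trace(Sigma) = Σ λ_i = 54 + 52 + 28 = 134.

Step 2 — fraction explained by component i = λ_i / Σ λ:
  PC1: 54/134 = 0.403
  PC2: 52/134 = 0.3881
  PC3: 28/134 = 0.209

Step 3 — cumulative fraction after k components = (λ_1 + ... + λ_k) / Σ λ:
  k = 1: 54/134 = 0.403
  k = 2: (54 + 52)/134 = 106/134 = 0.791
  k = 3: (54 + 52 + 28)/134 = 134/134 = 1

Summary (fraction, with percent):

explained: PC1 0.403 (40.3%), PC2 0.3881 (38.81%), PC3 0.209 (20.9%);  cumulative: 0.403, 0.791, 1


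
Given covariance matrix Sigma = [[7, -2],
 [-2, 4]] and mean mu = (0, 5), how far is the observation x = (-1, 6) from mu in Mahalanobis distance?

Step 1 — centre the observation: (x - mu) = (-1, 1).

Step 2 — invert Sigma. det(Sigma) = 7·4 - (-2)² = 24.
  Sigma^{-1} = (1/det) · [[d, -b], [-b, a]] = [[0.1667, 0.0833],
 [0.0833, 0.2917]].

Step 3 — form the quadratic (x - mu)^T · Sigma^{-1} · (x - mu):
  Sigma^{-1} · (x - mu) = (-0.0833, 0.2083).
  (x - mu)^T · [Sigma^{-1} · (x - mu)] = (-1)·(-0.0833) + (1)·(0.2083) = 0.2917.

Step 4 — take square root: d = √(0.2917) ≈ 0.5401.

d(x, mu) = √(0.2917) ≈ 0.5401


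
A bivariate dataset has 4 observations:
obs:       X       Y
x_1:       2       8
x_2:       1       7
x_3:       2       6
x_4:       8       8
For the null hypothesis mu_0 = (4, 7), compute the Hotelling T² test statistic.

Step 1 — sample mean vector:
  mean(X) = (2 + 1 + 2 + 8) / 4 = 13/4 = 3.25
  mean(Y) = (8 + 7 + 6 + 8) / 4 = 29/4 = 7.25
  x̄ = (3.25, 7.25),  deviation x̄ - mu_0 = (3.25, 7.25) - (4, 7) = (-0.75, 0.25).

Step 2 — sample covariance matrix, S[i,j] = (1/(n-1)) · Σ_k (x_{k,i} - mean_i) · (x_{k,j} - mean_j), divisor n-1 = 3:
  S[X,X] = ((-1.25)·(-1.25) + (-2.25)·(-2.25) + (-1.25)·(-1.25) + (4.75)·(4.75)) / 3 = 30.75/3 = 10.25
  S[X,Y] = ((-1.25)·(0.75) + (-2.25)·(-0.25) + (-1.25)·(-1.25) + (4.75)·(0.75)) / 3 = 4.75/3 = 1.5833
  S[Y,Y] = ((0.75)·(0.75) + (-0.25)·(-0.25) + (-1.25)·(-1.25) + (0.75)·(0.75)) / 3 = 2.75/3 = 0.9167
  S = [[10.25, 1.5833],
 [1.5833, 0.9167]].

Step 3 — invert S. det(S) = 10.25·0.9167 - (1.5833)² = 6.8889.
  S^{-1} = (1/det) · [[d, -b], [-b, a]] = [[0.1331, -0.2298],
 [-0.2298, 1.4879]].

Step 4 — quadratic form (x̄ - mu_0)^T · S^{-1} · (x̄ - mu_0):
  S^{-1} · (x̄ - mu_0) = (-0.1573, 0.5444),
  (x̄ - mu_0)^T · [...] = (-0.75)·(-0.1573) + (0.25)·(0.5444) = 0.254.

Step 5 — scale by n: T² = 4 · 0.254 = 1.0161.

T² ≈ 1.0161


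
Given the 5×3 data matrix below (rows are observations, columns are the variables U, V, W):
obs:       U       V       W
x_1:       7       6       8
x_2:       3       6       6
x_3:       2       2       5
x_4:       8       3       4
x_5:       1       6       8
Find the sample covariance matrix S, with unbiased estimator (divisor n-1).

Step 1 — column means:
  mean(U) = (7 + 3 + 2 + 8 + 1) / 5 = 21/5 = 4.2
  mean(V) = (6 + 6 + 2 + 3 + 6) / 5 = 23/5 = 4.6
  mean(W) = (8 + 6 + 5 + 4 + 8) / 5 = 31/5 = 6.2

Step 2 — sample covariance S[i,j] = (1/(n-1)) · Σ_k (x_{k,i} - mean_i) · (x_{k,j} - mean_j), with n-1 = 4.
  S[U,U] = ((2.8)·(2.8) + (-1.2)·(-1.2) + (-2.2)·(-2.2) + (3.8)·(3.8) + (-3.2)·(-3.2)) / 4 = 38.8/4 = 9.7
  S[U,V] = ((2.8)·(1.4) + (-1.2)·(1.4) + (-2.2)·(-2.6) + (3.8)·(-1.6) + (-3.2)·(1.4)) / 4 = -2.6/4 = -0.65
  S[U,W] = ((2.8)·(1.8) + (-1.2)·(-0.2) + (-2.2)·(-1.2) + (3.8)·(-2.2) + (-3.2)·(1.8)) / 4 = -6.2/4 = -1.55
  S[V,V] = ((1.4)·(1.4) + (1.4)·(1.4) + (-2.6)·(-2.6) + (-1.6)·(-1.6) + (1.4)·(1.4)) / 4 = 15.2/4 = 3.8
  S[V,W] = ((1.4)·(1.8) + (1.4)·(-0.2) + (-2.6)·(-1.2) + (-1.6)·(-2.2) + (1.4)·(1.8)) / 4 = 11.4/4 = 2.85
  S[W,W] = ((1.8)·(1.8) + (-0.2)·(-0.2) + (-1.2)·(-1.2) + (-2.2)·(-2.2) + (1.8)·(1.8)) / 4 = 12.8/4 = 3.2

S is symmetric (S[j,i] = S[i,j]). Assembling:

S = [[9.7, -0.65, -1.55],
 [-0.65, 3.8, 2.85],
 [-1.55, 2.85, 3.2]]
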